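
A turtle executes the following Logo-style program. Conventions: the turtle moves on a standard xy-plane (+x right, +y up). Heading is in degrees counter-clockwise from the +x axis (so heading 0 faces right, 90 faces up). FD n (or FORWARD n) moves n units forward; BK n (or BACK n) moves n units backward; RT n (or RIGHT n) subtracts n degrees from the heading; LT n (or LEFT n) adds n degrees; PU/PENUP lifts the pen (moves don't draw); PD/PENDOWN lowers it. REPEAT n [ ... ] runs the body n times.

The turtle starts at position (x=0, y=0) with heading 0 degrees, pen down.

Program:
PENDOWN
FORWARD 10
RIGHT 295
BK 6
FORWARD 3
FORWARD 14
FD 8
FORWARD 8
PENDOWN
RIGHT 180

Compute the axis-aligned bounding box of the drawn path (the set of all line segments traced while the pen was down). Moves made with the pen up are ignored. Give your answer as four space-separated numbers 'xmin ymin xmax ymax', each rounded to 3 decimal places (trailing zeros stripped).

Executing turtle program step by step:
Start: pos=(0,0), heading=0, pen down
PD: pen down
FD 10: (0,0) -> (10,0) [heading=0, draw]
RT 295: heading 0 -> 65
BK 6: (10,0) -> (7.464,-5.438) [heading=65, draw]
FD 3: (7.464,-5.438) -> (8.732,-2.719) [heading=65, draw]
FD 14: (8.732,-2.719) -> (14.649,9.969) [heading=65, draw]
FD 8: (14.649,9.969) -> (18.03,17.22) [heading=65, draw]
FD 8: (18.03,17.22) -> (21.411,24.47) [heading=65, draw]
PD: pen down
RT 180: heading 65 -> 245
Final: pos=(21.411,24.47), heading=245, 6 segment(s) drawn

Segment endpoints: x in {0, 7.464, 8.732, 10, 14.649, 18.03, 21.411}, y in {-5.438, -2.719, 0, 9.969, 17.22, 24.47}
xmin=0, ymin=-5.438, xmax=21.411, ymax=24.47

Answer: 0 -5.438 21.411 24.47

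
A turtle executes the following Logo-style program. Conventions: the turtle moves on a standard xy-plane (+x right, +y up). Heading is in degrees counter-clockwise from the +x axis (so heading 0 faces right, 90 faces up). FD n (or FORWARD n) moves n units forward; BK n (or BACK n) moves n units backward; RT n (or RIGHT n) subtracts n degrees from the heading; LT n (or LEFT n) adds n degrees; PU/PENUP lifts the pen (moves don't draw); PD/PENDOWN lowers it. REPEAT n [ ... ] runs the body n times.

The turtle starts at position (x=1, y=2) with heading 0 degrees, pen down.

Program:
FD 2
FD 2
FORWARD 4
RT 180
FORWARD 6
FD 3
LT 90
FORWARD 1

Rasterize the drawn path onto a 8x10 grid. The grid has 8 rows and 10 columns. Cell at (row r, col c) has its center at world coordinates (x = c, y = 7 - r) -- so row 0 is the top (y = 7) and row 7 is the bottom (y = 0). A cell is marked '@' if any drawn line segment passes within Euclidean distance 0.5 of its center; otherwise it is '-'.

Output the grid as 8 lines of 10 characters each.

Segment 0: (1,2) -> (3,2)
Segment 1: (3,2) -> (5,2)
Segment 2: (5,2) -> (9,2)
Segment 3: (9,2) -> (3,2)
Segment 4: (3,2) -> (0,2)
Segment 5: (0,2) -> (0,1)

Answer: ----------
----------
----------
----------
----------
@@@@@@@@@@
@---------
----------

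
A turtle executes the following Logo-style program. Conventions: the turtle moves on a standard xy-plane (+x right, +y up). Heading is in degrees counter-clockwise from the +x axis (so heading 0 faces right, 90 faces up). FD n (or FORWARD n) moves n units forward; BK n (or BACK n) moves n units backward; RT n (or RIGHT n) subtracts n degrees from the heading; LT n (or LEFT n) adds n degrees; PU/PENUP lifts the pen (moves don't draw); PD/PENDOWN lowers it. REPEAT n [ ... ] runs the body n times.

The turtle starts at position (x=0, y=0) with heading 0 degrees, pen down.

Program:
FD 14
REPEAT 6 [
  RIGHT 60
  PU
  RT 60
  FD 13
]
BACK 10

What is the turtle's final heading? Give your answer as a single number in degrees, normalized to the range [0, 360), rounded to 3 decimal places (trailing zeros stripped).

Executing turtle program step by step:
Start: pos=(0,0), heading=0, pen down
FD 14: (0,0) -> (14,0) [heading=0, draw]
REPEAT 6 [
  -- iteration 1/6 --
  RT 60: heading 0 -> 300
  PU: pen up
  RT 60: heading 300 -> 240
  FD 13: (14,0) -> (7.5,-11.258) [heading=240, move]
  -- iteration 2/6 --
  RT 60: heading 240 -> 180
  PU: pen up
  RT 60: heading 180 -> 120
  FD 13: (7.5,-11.258) -> (1,0) [heading=120, move]
  -- iteration 3/6 --
  RT 60: heading 120 -> 60
  PU: pen up
  RT 60: heading 60 -> 0
  FD 13: (1,0) -> (14,0) [heading=0, move]
  -- iteration 4/6 --
  RT 60: heading 0 -> 300
  PU: pen up
  RT 60: heading 300 -> 240
  FD 13: (14,0) -> (7.5,-11.258) [heading=240, move]
  -- iteration 5/6 --
  RT 60: heading 240 -> 180
  PU: pen up
  RT 60: heading 180 -> 120
  FD 13: (7.5,-11.258) -> (1,0) [heading=120, move]
  -- iteration 6/6 --
  RT 60: heading 120 -> 60
  PU: pen up
  RT 60: heading 60 -> 0
  FD 13: (1,0) -> (14,0) [heading=0, move]
]
BK 10: (14,0) -> (4,0) [heading=0, move]
Final: pos=(4,0), heading=0, 1 segment(s) drawn

Answer: 0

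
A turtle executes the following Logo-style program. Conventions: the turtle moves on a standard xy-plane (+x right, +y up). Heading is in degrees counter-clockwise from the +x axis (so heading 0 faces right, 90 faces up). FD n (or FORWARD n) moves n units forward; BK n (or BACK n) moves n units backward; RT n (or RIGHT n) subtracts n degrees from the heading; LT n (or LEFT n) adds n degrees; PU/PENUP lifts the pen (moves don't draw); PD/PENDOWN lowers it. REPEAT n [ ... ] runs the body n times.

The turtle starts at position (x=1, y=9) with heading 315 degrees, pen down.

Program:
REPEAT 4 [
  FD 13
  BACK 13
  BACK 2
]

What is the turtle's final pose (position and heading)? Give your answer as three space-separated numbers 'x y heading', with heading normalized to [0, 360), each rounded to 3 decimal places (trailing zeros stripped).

Executing turtle program step by step:
Start: pos=(1,9), heading=315, pen down
REPEAT 4 [
  -- iteration 1/4 --
  FD 13: (1,9) -> (10.192,-0.192) [heading=315, draw]
  BK 13: (10.192,-0.192) -> (1,9) [heading=315, draw]
  BK 2: (1,9) -> (-0.414,10.414) [heading=315, draw]
  -- iteration 2/4 --
  FD 13: (-0.414,10.414) -> (8.778,1.222) [heading=315, draw]
  BK 13: (8.778,1.222) -> (-0.414,10.414) [heading=315, draw]
  BK 2: (-0.414,10.414) -> (-1.828,11.828) [heading=315, draw]
  -- iteration 3/4 --
  FD 13: (-1.828,11.828) -> (7.364,2.636) [heading=315, draw]
  BK 13: (7.364,2.636) -> (-1.828,11.828) [heading=315, draw]
  BK 2: (-1.828,11.828) -> (-3.243,13.243) [heading=315, draw]
  -- iteration 4/4 --
  FD 13: (-3.243,13.243) -> (5.95,4.05) [heading=315, draw]
  BK 13: (5.95,4.05) -> (-3.243,13.243) [heading=315, draw]
  BK 2: (-3.243,13.243) -> (-4.657,14.657) [heading=315, draw]
]
Final: pos=(-4.657,14.657), heading=315, 12 segment(s) drawn

Answer: -4.657 14.657 315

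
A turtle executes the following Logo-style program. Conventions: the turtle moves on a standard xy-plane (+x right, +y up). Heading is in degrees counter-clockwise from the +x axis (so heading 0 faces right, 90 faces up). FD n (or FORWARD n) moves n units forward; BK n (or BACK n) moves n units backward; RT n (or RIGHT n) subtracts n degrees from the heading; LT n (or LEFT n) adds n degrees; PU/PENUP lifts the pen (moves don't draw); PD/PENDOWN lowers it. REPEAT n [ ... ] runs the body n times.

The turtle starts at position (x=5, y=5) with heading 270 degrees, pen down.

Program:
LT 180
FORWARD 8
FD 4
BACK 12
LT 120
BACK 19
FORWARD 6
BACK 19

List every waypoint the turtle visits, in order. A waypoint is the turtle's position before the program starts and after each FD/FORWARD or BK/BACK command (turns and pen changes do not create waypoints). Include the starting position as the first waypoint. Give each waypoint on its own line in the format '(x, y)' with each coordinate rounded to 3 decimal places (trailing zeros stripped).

Answer: (5, 5)
(5, 13)
(5, 17)
(5, 5)
(21.454, 14.5)
(16.258, 11.5)
(32.713, 21)

Derivation:
Executing turtle program step by step:
Start: pos=(5,5), heading=270, pen down
LT 180: heading 270 -> 90
FD 8: (5,5) -> (5,13) [heading=90, draw]
FD 4: (5,13) -> (5,17) [heading=90, draw]
BK 12: (5,17) -> (5,5) [heading=90, draw]
LT 120: heading 90 -> 210
BK 19: (5,5) -> (21.454,14.5) [heading=210, draw]
FD 6: (21.454,14.5) -> (16.258,11.5) [heading=210, draw]
BK 19: (16.258,11.5) -> (32.713,21) [heading=210, draw]
Final: pos=(32.713,21), heading=210, 6 segment(s) drawn
Waypoints (7 total):
(5, 5)
(5, 13)
(5, 17)
(5, 5)
(21.454, 14.5)
(16.258, 11.5)
(32.713, 21)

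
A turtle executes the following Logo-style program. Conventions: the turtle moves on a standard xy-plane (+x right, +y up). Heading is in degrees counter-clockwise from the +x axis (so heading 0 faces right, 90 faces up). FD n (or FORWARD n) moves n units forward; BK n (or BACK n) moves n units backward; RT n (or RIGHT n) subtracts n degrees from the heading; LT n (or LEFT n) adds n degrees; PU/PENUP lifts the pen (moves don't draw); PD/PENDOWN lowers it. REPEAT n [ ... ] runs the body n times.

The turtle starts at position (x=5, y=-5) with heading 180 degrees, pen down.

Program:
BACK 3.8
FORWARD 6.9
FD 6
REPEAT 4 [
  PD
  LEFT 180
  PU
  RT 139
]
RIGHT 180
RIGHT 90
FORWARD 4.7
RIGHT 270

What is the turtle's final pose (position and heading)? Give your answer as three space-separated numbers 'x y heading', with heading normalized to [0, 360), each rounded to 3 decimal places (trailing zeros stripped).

Answer: -2.805 -0.482 164

Derivation:
Executing turtle program step by step:
Start: pos=(5,-5), heading=180, pen down
BK 3.8: (5,-5) -> (8.8,-5) [heading=180, draw]
FD 6.9: (8.8,-5) -> (1.9,-5) [heading=180, draw]
FD 6: (1.9,-5) -> (-4.1,-5) [heading=180, draw]
REPEAT 4 [
  -- iteration 1/4 --
  PD: pen down
  LT 180: heading 180 -> 0
  PU: pen up
  RT 139: heading 0 -> 221
  -- iteration 2/4 --
  PD: pen down
  LT 180: heading 221 -> 41
  PU: pen up
  RT 139: heading 41 -> 262
  -- iteration 3/4 --
  PD: pen down
  LT 180: heading 262 -> 82
  PU: pen up
  RT 139: heading 82 -> 303
  -- iteration 4/4 --
  PD: pen down
  LT 180: heading 303 -> 123
  PU: pen up
  RT 139: heading 123 -> 344
]
RT 180: heading 344 -> 164
RT 90: heading 164 -> 74
FD 4.7: (-4.1,-5) -> (-2.805,-0.482) [heading=74, move]
RT 270: heading 74 -> 164
Final: pos=(-2.805,-0.482), heading=164, 3 segment(s) drawn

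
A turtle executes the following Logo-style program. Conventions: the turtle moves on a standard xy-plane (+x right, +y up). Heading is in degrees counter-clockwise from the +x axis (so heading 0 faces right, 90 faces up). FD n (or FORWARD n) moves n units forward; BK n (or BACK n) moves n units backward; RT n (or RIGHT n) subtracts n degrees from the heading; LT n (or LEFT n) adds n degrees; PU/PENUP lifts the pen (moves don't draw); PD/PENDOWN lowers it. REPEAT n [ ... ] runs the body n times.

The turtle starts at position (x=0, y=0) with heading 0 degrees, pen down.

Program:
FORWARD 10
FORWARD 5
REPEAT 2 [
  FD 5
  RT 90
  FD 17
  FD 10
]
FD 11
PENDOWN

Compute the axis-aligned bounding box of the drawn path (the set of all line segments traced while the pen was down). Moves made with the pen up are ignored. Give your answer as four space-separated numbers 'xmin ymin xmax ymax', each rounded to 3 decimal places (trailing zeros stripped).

Answer: -18 -32 20 0

Derivation:
Executing turtle program step by step:
Start: pos=(0,0), heading=0, pen down
FD 10: (0,0) -> (10,0) [heading=0, draw]
FD 5: (10,0) -> (15,0) [heading=0, draw]
REPEAT 2 [
  -- iteration 1/2 --
  FD 5: (15,0) -> (20,0) [heading=0, draw]
  RT 90: heading 0 -> 270
  FD 17: (20,0) -> (20,-17) [heading=270, draw]
  FD 10: (20,-17) -> (20,-27) [heading=270, draw]
  -- iteration 2/2 --
  FD 5: (20,-27) -> (20,-32) [heading=270, draw]
  RT 90: heading 270 -> 180
  FD 17: (20,-32) -> (3,-32) [heading=180, draw]
  FD 10: (3,-32) -> (-7,-32) [heading=180, draw]
]
FD 11: (-7,-32) -> (-18,-32) [heading=180, draw]
PD: pen down
Final: pos=(-18,-32), heading=180, 9 segment(s) drawn

Segment endpoints: x in {-18, -7, 0, 3, 10, 15, 20}, y in {-32, -27, -17, 0}
xmin=-18, ymin=-32, xmax=20, ymax=0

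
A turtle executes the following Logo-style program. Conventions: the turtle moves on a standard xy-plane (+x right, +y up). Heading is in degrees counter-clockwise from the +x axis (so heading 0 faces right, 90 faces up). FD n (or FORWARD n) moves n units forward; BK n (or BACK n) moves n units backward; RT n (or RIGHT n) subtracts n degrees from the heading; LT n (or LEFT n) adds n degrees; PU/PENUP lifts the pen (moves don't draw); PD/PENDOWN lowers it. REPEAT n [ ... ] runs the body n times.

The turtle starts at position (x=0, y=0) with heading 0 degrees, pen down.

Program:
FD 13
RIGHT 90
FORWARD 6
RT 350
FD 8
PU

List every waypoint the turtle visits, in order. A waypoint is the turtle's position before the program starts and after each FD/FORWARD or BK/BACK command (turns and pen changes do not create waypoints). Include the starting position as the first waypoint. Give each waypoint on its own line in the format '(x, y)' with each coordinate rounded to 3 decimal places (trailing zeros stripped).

Executing turtle program step by step:
Start: pos=(0,0), heading=0, pen down
FD 13: (0,0) -> (13,0) [heading=0, draw]
RT 90: heading 0 -> 270
FD 6: (13,0) -> (13,-6) [heading=270, draw]
RT 350: heading 270 -> 280
FD 8: (13,-6) -> (14.389,-13.878) [heading=280, draw]
PU: pen up
Final: pos=(14.389,-13.878), heading=280, 3 segment(s) drawn
Waypoints (4 total):
(0, 0)
(13, 0)
(13, -6)
(14.389, -13.878)

Answer: (0, 0)
(13, 0)
(13, -6)
(14.389, -13.878)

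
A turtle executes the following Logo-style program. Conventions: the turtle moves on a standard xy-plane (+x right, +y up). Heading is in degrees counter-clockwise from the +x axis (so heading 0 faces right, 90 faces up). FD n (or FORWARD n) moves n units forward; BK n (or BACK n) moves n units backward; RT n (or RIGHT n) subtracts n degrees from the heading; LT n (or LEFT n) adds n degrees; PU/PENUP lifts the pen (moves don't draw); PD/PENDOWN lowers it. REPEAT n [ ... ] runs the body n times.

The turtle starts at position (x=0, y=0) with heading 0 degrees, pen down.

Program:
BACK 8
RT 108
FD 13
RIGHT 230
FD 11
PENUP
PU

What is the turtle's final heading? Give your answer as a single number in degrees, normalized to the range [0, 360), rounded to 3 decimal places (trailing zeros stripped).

Answer: 22

Derivation:
Executing turtle program step by step:
Start: pos=(0,0), heading=0, pen down
BK 8: (0,0) -> (-8,0) [heading=0, draw]
RT 108: heading 0 -> 252
FD 13: (-8,0) -> (-12.017,-12.364) [heading=252, draw]
RT 230: heading 252 -> 22
FD 11: (-12.017,-12.364) -> (-1.818,-8.243) [heading=22, draw]
PU: pen up
PU: pen up
Final: pos=(-1.818,-8.243), heading=22, 3 segment(s) drawn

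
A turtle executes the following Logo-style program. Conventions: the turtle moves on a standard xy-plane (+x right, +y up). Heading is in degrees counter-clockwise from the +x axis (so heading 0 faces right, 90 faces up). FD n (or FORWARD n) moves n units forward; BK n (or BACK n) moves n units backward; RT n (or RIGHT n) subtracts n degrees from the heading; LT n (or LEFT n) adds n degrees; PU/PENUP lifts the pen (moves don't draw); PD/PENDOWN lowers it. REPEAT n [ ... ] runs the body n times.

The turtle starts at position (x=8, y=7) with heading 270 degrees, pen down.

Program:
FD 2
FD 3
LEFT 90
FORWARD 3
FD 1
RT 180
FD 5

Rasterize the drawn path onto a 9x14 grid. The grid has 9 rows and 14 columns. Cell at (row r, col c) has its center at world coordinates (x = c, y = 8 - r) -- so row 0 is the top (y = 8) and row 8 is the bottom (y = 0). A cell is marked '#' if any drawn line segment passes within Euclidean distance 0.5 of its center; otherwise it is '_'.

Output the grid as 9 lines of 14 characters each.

Segment 0: (8,7) -> (8,5)
Segment 1: (8,5) -> (8,2)
Segment 2: (8,2) -> (11,2)
Segment 3: (11,2) -> (12,2)
Segment 4: (12,2) -> (7,2)

Answer: ______________
________#_____
________#_____
________#_____
________#_____
________#_____
_______######_
______________
______________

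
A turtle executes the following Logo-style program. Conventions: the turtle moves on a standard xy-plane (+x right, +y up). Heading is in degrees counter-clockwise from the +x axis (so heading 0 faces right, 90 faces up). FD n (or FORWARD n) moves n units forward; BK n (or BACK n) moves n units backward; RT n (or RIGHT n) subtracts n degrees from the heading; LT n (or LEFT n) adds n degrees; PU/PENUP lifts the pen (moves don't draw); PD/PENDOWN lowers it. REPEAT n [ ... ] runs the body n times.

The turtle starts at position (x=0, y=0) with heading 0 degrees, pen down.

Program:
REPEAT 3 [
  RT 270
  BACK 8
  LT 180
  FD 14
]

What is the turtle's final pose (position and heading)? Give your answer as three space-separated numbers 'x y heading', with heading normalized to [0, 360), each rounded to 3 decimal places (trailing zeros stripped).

Executing turtle program step by step:
Start: pos=(0,0), heading=0, pen down
REPEAT 3 [
  -- iteration 1/3 --
  RT 270: heading 0 -> 90
  BK 8: (0,0) -> (0,-8) [heading=90, draw]
  LT 180: heading 90 -> 270
  FD 14: (0,-8) -> (0,-22) [heading=270, draw]
  -- iteration 2/3 --
  RT 270: heading 270 -> 0
  BK 8: (0,-22) -> (-8,-22) [heading=0, draw]
  LT 180: heading 0 -> 180
  FD 14: (-8,-22) -> (-22,-22) [heading=180, draw]
  -- iteration 3/3 --
  RT 270: heading 180 -> 270
  BK 8: (-22,-22) -> (-22,-14) [heading=270, draw]
  LT 180: heading 270 -> 90
  FD 14: (-22,-14) -> (-22,0) [heading=90, draw]
]
Final: pos=(-22,0), heading=90, 6 segment(s) drawn

Answer: -22 0 90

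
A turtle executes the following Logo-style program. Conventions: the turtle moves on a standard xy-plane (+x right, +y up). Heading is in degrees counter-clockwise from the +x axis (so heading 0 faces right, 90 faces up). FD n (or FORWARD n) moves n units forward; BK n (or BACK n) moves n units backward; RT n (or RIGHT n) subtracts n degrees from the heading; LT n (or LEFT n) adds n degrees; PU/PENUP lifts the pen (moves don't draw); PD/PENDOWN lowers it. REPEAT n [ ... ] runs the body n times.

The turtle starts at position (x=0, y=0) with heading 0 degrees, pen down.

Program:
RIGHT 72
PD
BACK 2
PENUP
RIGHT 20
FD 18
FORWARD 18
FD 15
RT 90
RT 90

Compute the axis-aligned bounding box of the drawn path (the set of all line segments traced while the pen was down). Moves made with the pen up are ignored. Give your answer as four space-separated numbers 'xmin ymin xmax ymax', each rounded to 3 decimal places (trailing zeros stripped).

Executing turtle program step by step:
Start: pos=(0,0), heading=0, pen down
RT 72: heading 0 -> 288
PD: pen down
BK 2: (0,0) -> (-0.618,1.902) [heading=288, draw]
PU: pen up
RT 20: heading 288 -> 268
FD 18: (-0.618,1.902) -> (-1.246,-16.087) [heading=268, move]
FD 18: (-1.246,-16.087) -> (-1.874,-34.076) [heading=268, move]
FD 15: (-1.874,-34.076) -> (-2.398,-49.067) [heading=268, move]
RT 90: heading 268 -> 178
RT 90: heading 178 -> 88
Final: pos=(-2.398,-49.067), heading=88, 1 segment(s) drawn

Segment endpoints: x in {-0.618, 0}, y in {0, 1.902}
xmin=-0.618, ymin=0, xmax=0, ymax=1.902

Answer: -0.618 0 0 1.902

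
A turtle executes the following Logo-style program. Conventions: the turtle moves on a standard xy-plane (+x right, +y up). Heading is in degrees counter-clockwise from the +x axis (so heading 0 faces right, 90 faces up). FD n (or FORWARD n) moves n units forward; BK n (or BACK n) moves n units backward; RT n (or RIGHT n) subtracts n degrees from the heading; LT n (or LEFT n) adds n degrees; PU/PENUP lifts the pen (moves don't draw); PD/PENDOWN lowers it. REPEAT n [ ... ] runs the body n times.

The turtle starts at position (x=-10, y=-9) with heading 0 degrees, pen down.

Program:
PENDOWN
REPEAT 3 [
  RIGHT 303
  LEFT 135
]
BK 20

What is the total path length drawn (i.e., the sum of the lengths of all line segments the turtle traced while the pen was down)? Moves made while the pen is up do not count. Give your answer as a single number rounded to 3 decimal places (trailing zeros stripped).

Executing turtle program step by step:
Start: pos=(-10,-9), heading=0, pen down
PD: pen down
REPEAT 3 [
  -- iteration 1/3 --
  RT 303: heading 0 -> 57
  LT 135: heading 57 -> 192
  -- iteration 2/3 --
  RT 303: heading 192 -> 249
  LT 135: heading 249 -> 24
  -- iteration 3/3 --
  RT 303: heading 24 -> 81
  LT 135: heading 81 -> 216
]
BK 20: (-10,-9) -> (6.18,2.756) [heading=216, draw]
Final: pos=(6.18,2.756), heading=216, 1 segment(s) drawn

Segment lengths:
  seg 1: (-10,-9) -> (6.18,2.756), length = 20
Total = 20

Answer: 20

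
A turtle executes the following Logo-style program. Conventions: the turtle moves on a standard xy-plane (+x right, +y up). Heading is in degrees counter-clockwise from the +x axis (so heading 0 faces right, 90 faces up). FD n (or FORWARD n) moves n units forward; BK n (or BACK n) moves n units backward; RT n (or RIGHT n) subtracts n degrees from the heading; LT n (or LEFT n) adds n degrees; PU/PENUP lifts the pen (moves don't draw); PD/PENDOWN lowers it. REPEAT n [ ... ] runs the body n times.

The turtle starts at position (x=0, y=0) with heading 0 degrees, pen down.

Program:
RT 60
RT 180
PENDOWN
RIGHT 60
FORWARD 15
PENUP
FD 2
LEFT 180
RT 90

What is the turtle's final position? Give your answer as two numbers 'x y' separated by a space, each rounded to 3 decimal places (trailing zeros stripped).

Executing turtle program step by step:
Start: pos=(0,0), heading=0, pen down
RT 60: heading 0 -> 300
RT 180: heading 300 -> 120
PD: pen down
RT 60: heading 120 -> 60
FD 15: (0,0) -> (7.5,12.99) [heading=60, draw]
PU: pen up
FD 2: (7.5,12.99) -> (8.5,14.722) [heading=60, move]
LT 180: heading 60 -> 240
RT 90: heading 240 -> 150
Final: pos=(8.5,14.722), heading=150, 1 segment(s) drawn

Answer: 8.5 14.722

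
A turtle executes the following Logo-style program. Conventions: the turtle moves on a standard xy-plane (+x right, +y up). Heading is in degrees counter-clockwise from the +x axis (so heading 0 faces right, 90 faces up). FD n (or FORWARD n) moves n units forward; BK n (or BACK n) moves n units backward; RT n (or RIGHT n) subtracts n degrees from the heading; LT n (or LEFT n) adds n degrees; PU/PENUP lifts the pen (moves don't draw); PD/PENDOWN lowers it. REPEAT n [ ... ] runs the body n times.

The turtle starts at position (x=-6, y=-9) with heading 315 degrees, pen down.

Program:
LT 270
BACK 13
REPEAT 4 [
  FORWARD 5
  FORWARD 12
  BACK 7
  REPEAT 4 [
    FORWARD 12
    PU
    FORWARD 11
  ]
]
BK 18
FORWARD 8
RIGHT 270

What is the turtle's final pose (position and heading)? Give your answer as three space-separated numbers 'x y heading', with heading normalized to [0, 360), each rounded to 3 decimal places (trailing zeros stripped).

Answer: -278.236 -281.236 315

Derivation:
Executing turtle program step by step:
Start: pos=(-6,-9), heading=315, pen down
LT 270: heading 315 -> 225
BK 13: (-6,-9) -> (3.192,0.192) [heading=225, draw]
REPEAT 4 [
  -- iteration 1/4 --
  FD 5: (3.192,0.192) -> (-0.343,-3.343) [heading=225, draw]
  FD 12: (-0.343,-3.343) -> (-8.828,-11.828) [heading=225, draw]
  BK 7: (-8.828,-11.828) -> (-3.879,-6.879) [heading=225, draw]
  REPEAT 4 [
    -- iteration 1/4 --
    FD 12: (-3.879,-6.879) -> (-12.364,-15.364) [heading=225, draw]
    PU: pen up
    FD 11: (-12.364,-15.364) -> (-20.142,-23.142) [heading=225, move]
    -- iteration 2/4 --
    FD 12: (-20.142,-23.142) -> (-28.627,-31.627) [heading=225, move]
    PU: pen up
    FD 11: (-28.627,-31.627) -> (-36.406,-39.406) [heading=225, move]
    -- iteration 3/4 --
    FD 12: (-36.406,-39.406) -> (-44.891,-47.891) [heading=225, move]
    PU: pen up
    FD 11: (-44.891,-47.891) -> (-52.669,-55.669) [heading=225, move]
    -- iteration 4/4 --
    FD 12: (-52.669,-55.669) -> (-61.154,-64.154) [heading=225, move]
    PU: pen up
    FD 11: (-61.154,-64.154) -> (-68.933,-71.933) [heading=225, move]
  ]
  -- iteration 2/4 --
  FD 5: (-68.933,-71.933) -> (-72.468,-75.468) [heading=225, move]
  FD 12: (-72.468,-75.468) -> (-80.953,-83.953) [heading=225, move]
  BK 7: (-80.953,-83.953) -> (-76.004,-79.004) [heading=225, move]
  REPEAT 4 [
    -- iteration 1/4 --
    FD 12: (-76.004,-79.004) -> (-84.489,-87.489) [heading=225, move]
    PU: pen up
    FD 11: (-84.489,-87.489) -> (-92.267,-95.267) [heading=225, move]
    -- iteration 2/4 --
    FD 12: (-92.267,-95.267) -> (-100.752,-103.752) [heading=225, move]
    PU: pen up
    FD 11: (-100.752,-103.752) -> (-108.53,-111.53) [heading=225, move]
    -- iteration 3/4 --
    FD 12: (-108.53,-111.53) -> (-117.016,-120.016) [heading=225, move]
    PU: pen up
    FD 11: (-117.016,-120.016) -> (-124.794,-127.794) [heading=225, move]
    -- iteration 4/4 --
    FD 12: (-124.794,-127.794) -> (-133.279,-136.279) [heading=225, move]
    PU: pen up
    FD 11: (-133.279,-136.279) -> (-141.057,-144.057) [heading=225, move]
  ]
  -- iteration 3/4 --
  FD 5: (-141.057,-144.057) -> (-144.593,-147.593) [heading=225, move]
  FD 12: (-144.593,-147.593) -> (-153.078,-156.078) [heading=225, move]
  BK 7: (-153.078,-156.078) -> (-148.128,-151.128) [heading=225, move]
  REPEAT 4 [
    -- iteration 1/4 --
    FD 12: (-148.128,-151.128) -> (-156.614,-159.614) [heading=225, move]
    PU: pen up
    FD 11: (-156.614,-159.614) -> (-164.392,-167.392) [heading=225, move]
    -- iteration 2/4 --
    FD 12: (-164.392,-167.392) -> (-172.877,-175.877) [heading=225, move]
    PU: pen up
    FD 11: (-172.877,-175.877) -> (-180.655,-183.655) [heading=225, move]
    -- iteration 3/4 --
    FD 12: (-180.655,-183.655) -> (-189.141,-192.141) [heading=225, move]
    PU: pen up
    FD 11: (-189.141,-192.141) -> (-196.919,-199.919) [heading=225, move]
    -- iteration 4/4 --
    FD 12: (-196.919,-199.919) -> (-205.404,-208.404) [heading=225, move]
    PU: pen up
    FD 11: (-205.404,-208.404) -> (-213.182,-216.182) [heading=225, move]
  ]
  -- iteration 4/4 --
  FD 5: (-213.182,-216.182) -> (-216.718,-219.718) [heading=225, move]
  FD 12: (-216.718,-219.718) -> (-225.203,-228.203) [heading=225, move]
  BK 7: (-225.203,-228.203) -> (-220.253,-223.253) [heading=225, move]
  REPEAT 4 [
    -- iteration 1/4 --
    FD 12: (-220.253,-223.253) -> (-228.739,-231.739) [heading=225, move]
    PU: pen up
    FD 11: (-228.739,-231.739) -> (-236.517,-239.517) [heading=225, move]
    -- iteration 2/4 --
    FD 12: (-236.517,-239.517) -> (-245.002,-248.002) [heading=225, move]
    PU: pen up
    FD 11: (-245.002,-248.002) -> (-252.78,-255.78) [heading=225, move]
    -- iteration 3/4 --
    FD 12: (-252.78,-255.78) -> (-261.266,-264.266) [heading=225, move]
    PU: pen up
    FD 11: (-261.266,-264.266) -> (-269.044,-272.044) [heading=225, move]
    -- iteration 4/4 --
    FD 12: (-269.044,-272.044) -> (-277.529,-280.529) [heading=225, move]
    PU: pen up
    FD 11: (-277.529,-280.529) -> (-285.307,-288.307) [heading=225, move]
  ]
]
BK 18: (-285.307,-288.307) -> (-272.579,-275.579) [heading=225, move]
FD 8: (-272.579,-275.579) -> (-278.236,-281.236) [heading=225, move]
RT 270: heading 225 -> 315
Final: pos=(-278.236,-281.236), heading=315, 5 segment(s) drawn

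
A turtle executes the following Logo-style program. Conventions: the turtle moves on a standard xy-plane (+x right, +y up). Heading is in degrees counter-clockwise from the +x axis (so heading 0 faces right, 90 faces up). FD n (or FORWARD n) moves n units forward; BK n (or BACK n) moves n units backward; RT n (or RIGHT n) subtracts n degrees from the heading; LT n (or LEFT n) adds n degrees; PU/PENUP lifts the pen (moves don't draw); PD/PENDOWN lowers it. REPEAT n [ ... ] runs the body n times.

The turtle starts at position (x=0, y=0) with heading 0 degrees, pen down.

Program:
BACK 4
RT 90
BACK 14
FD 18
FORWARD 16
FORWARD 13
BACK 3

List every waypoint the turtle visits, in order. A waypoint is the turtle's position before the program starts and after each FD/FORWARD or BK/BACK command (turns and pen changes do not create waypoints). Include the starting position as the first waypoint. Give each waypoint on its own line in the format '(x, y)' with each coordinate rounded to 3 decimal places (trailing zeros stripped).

Answer: (0, 0)
(-4, 0)
(-4, 14)
(-4, -4)
(-4, -20)
(-4, -33)
(-4, -30)

Derivation:
Executing turtle program step by step:
Start: pos=(0,0), heading=0, pen down
BK 4: (0,0) -> (-4,0) [heading=0, draw]
RT 90: heading 0 -> 270
BK 14: (-4,0) -> (-4,14) [heading=270, draw]
FD 18: (-4,14) -> (-4,-4) [heading=270, draw]
FD 16: (-4,-4) -> (-4,-20) [heading=270, draw]
FD 13: (-4,-20) -> (-4,-33) [heading=270, draw]
BK 3: (-4,-33) -> (-4,-30) [heading=270, draw]
Final: pos=(-4,-30), heading=270, 6 segment(s) drawn
Waypoints (7 total):
(0, 0)
(-4, 0)
(-4, 14)
(-4, -4)
(-4, -20)
(-4, -33)
(-4, -30)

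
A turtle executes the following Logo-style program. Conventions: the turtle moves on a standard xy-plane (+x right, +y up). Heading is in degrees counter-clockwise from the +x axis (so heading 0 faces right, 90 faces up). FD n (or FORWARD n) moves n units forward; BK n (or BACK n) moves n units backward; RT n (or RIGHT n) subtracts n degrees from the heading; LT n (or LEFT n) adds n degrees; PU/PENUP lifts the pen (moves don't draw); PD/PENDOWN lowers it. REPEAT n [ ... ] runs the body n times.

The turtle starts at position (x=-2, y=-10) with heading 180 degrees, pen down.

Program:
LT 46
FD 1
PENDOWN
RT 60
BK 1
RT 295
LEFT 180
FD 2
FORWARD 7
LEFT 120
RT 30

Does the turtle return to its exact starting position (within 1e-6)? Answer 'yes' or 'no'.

Answer: no

Derivation:
Executing turtle program step by step:
Start: pos=(-2,-10), heading=180, pen down
LT 46: heading 180 -> 226
FD 1: (-2,-10) -> (-2.695,-10.719) [heading=226, draw]
PD: pen down
RT 60: heading 226 -> 166
BK 1: (-2.695,-10.719) -> (-1.724,-10.961) [heading=166, draw]
RT 295: heading 166 -> 231
LT 180: heading 231 -> 51
FD 2: (-1.724,-10.961) -> (-0.466,-9.407) [heading=51, draw]
FD 7: (-0.466,-9.407) -> (3.94,-3.967) [heading=51, draw]
LT 120: heading 51 -> 171
RT 30: heading 171 -> 141
Final: pos=(3.94,-3.967), heading=141, 4 segment(s) drawn

Start position: (-2, -10)
Final position: (3.94, -3.967)
Distance = 8.466; >= 1e-6 -> NOT closed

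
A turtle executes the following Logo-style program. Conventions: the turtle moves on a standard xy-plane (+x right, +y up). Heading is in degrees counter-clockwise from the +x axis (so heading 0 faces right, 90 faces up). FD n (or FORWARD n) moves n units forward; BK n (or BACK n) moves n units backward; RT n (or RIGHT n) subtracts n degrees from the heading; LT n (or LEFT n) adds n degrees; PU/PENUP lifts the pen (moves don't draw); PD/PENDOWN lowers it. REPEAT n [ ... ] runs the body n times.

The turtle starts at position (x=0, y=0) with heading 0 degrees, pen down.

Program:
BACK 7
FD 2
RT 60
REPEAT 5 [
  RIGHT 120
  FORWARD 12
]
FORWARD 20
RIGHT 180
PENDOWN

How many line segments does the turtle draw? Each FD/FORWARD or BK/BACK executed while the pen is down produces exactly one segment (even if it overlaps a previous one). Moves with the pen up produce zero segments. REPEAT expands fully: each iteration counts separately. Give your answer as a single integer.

Answer: 8

Derivation:
Executing turtle program step by step:
Start: pos=(0,0), heading=0, pen down
BK 7: (0,0) -> (-7,0) [heading=0, draw]
FD 2: (-7,0) -> (-5,0) [heading=0, draw]
RT 60: heading 0 -> 300
REPEAT 5 [
  -- iteration 1/5 --
  RT 120: heading 300 -> 180
  FD 12: (-5,0) -> (-17,0) [heading=180, draw]
  -- iteration 2/5 --
  RT 120: heading 180 -> 60
  FD 12: (-17,0) -> (-11,10.392) [heading=60, draw]
  -- iteration 3/5 --
  RT 120: heading 60 -> 300
  FD 12: (-11,10.392) -> (-5,0) [heading=300, draw]
  -- iteration 4/5 --
  RT 120: heading 300 -> 180
  FD 12: (-5,0) -> (-17,0) [heading=180, draw]
  -- iteration 5/5 --
  RT 120: heading 180 -> 60
  FD 12: (-17,0) -> (-11,10.392) [heading=60, draw]
]
FD 20: (-11,10.392) -> (-1,27.713) [heading=60, draw]
RT 180: heading 60 -> 240
PD: pen down
Final: pos=(-1,27.713), heading=240, 8 segment(s) drawn
Segments drawn: 8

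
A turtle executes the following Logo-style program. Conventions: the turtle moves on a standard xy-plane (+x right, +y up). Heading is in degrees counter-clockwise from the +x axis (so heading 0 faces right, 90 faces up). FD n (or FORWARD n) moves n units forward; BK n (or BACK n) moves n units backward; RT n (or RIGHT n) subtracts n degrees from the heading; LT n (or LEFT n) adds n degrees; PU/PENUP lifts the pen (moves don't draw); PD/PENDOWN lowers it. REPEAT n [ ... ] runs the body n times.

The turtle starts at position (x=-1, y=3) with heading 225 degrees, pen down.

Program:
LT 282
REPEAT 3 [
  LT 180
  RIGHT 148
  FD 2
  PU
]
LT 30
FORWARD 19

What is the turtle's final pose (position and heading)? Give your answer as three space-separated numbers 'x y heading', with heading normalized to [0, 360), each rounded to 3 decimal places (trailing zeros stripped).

Executing turtle program step by step:
Start: pos=(-1,3), heading=225, pen down
LT 282: heading 225 -> 147
REPEAT 3 [
  -- iteration 1/3 --
  LT 180: heading 147 -> 327
  RT 148: heading 327 -> 179
  FD 2: (-1,3) -> (-3,3.035) [heading=179, draw]
  PU: pen up
  -- iteration 2/3 --
  LT 180: heading 179 -> 359
  RT 148: heading 359 -> 211
  FD 2: (-3,3.035) -> (-4.714,2.005) [heading=211, move]
  PU: pen up
  -- iteration 3/3 --
  LT 180: heading 211 -> 31
  RT 148: heading 31 -> 243
  FD 2: (-4.714,2.005) -> (-5.622,0.223) [heading=243, move]
  PU: pen up
]
LT 30: heading 243 -> 273
FD 19: (-5.622,0.223) -> (-4.628,-18.751) [heading=273, move]
Final: pos=(-4.628,-18.751), heading=273, 1 segment(s) drawn

Answer: -4.628 -18.751 273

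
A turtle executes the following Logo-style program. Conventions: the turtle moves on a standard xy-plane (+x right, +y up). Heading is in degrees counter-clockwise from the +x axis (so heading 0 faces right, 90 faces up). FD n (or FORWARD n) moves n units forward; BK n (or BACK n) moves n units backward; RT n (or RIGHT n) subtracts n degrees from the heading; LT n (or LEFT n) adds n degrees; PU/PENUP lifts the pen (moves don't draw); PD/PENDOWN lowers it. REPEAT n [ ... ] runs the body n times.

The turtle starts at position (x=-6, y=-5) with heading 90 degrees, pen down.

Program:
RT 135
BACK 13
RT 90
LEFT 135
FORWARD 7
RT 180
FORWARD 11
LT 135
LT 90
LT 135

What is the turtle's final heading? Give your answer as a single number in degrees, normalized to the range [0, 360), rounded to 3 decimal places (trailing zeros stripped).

Executing turtle program step by step:
Start: pos=(-6,-5), heading=90, pen down
RT 135: heading 90 -> 315
BK 13: (-6,-5) -> (-15.192,4.192) [heading=315, draw]
RT 90: heading 315 -> 225
LT 135: heading 225 -> 0
FD 7: (-15.192,4.192) -> (-8.192,4.192) [heading=0, draw]
RT 180: heading 0 -> 180
FD 11: (-8.192,4.192) -> (-19.192,4.192) [heading=180, draw]
LT 135: heading 180 -> 315
LT 90: heading 315 -> 45
LT 135: heading 45 -> 180
Final: pos=(-19.192,4.192), heading=180, 3 segment(s) drawn

Answer: 180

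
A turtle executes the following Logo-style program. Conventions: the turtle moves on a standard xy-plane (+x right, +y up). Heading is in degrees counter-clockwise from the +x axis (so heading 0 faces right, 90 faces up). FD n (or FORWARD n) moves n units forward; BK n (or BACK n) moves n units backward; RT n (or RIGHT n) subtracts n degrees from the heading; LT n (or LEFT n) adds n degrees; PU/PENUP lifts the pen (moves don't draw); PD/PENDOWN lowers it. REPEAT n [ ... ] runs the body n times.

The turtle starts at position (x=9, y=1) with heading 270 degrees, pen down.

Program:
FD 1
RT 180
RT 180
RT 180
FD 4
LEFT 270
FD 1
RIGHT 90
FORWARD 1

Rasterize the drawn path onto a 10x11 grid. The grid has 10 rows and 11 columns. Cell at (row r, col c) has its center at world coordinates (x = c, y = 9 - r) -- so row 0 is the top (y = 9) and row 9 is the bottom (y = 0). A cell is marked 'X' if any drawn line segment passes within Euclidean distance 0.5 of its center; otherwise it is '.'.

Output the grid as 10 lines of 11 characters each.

Answer: ...........
...........
...........
...........
...........
.........XX
.........XX
.........X.
.........X.
.........X.

Derivation:
Segment 0: (9,1) -> (9,0)
Segment 1: (9,0) -> (9,4)
Segment 2: (9,4) -> (10,4)
Segment 3: (10,4) -> (10,3)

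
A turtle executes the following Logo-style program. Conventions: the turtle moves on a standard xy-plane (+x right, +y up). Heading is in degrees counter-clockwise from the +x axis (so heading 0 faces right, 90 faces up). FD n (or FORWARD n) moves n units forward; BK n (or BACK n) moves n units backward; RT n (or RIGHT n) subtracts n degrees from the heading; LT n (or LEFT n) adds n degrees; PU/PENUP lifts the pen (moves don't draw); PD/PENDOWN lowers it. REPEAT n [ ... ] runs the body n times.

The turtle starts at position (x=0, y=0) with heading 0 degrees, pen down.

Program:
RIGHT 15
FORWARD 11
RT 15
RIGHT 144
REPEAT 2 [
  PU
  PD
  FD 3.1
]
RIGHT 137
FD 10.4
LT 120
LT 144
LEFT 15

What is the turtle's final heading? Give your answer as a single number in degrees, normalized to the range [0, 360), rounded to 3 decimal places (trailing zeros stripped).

Answer: 328

Derivation:
Executing turtle program step by step:
Start: pos=(0,0), heading=0, pen down
RT 15: heading 0 -> 345
FD 11: (0,0) -> (10.625,-2.847) [heading=345, draw]
RT 15: heading 345 -> 330
RT 144: heading 330 -> 186
REPEAT 2 [
  -- iteration 1/2 --
  PU: pen up
  PD: pen down
  FD 3.1: (10.625,-2.847) -> (7.542,-3.171) [heading=186, draw]
  -- iteration 2/2 --
  PU: pen up
  PD: pen down
  FD 3.1: (7.542,-3.171) -> (4.459,-3.495) [heading=186, draw]
]
RT 137: heading 186 -> 49
FD 10.4: (4.459,-3.495) -> (11.282,4.354) [heading=49, draw]
LT 120: heading 49 -> 169
LT 144: heading 169 -> 313
LT 15: heading 313 -> 328
Final: pos=(11.282,4.354), heading=328, 4 segment(s) drawn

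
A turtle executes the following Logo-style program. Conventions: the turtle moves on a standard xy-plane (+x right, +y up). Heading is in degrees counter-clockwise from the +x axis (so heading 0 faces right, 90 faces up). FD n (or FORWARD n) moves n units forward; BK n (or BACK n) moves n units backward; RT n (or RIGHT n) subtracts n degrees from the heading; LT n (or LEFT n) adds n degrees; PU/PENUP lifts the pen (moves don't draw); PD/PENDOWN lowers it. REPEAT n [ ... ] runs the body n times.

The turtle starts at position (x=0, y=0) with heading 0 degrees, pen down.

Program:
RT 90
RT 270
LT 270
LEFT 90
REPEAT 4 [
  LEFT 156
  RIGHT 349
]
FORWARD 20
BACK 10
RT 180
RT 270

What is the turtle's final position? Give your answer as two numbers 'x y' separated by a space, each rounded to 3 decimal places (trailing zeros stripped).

Answer: 6.157 -7.88

Derivation:
Executing turtle program step by step:
Start: pos=(0,0), heading=0, pen down
RT 90: heading 0 -> 270
RT 270: heading 270 -> 0
LT 270: heading 0 -> 270
LT 90: heading 270 -> 0
REPEAT 4 [
  -- iteration 1/4 --
  LT 156: heading 0 -> 156
  RT 349: heading 156 -> 167
  -- iteration 2/4 --
  LT 156: heading 167 -> 323
  RT 349: heading 323 -> 334
  -- iteration 3/4 --
  LT 156: heading 334 -> 130
  RT 349: heading 130 -> 141
  -- iteration 4/4 --
  LT 156: heading 141 -> 297
  RT 349: heading 297 -> 308
]
FD 20: (0,0) -> (12.313,-15.76) [heading=308, draw]
BK 10: (12.313,-15.76) -> (6.157,-7.88) [heading=308, draw]
RT 180: heading 308 -> 128
RT 270: heading 128 -> 218
Final: pos=(6.157,-7.88), heading=218, 2 segment(s) drawn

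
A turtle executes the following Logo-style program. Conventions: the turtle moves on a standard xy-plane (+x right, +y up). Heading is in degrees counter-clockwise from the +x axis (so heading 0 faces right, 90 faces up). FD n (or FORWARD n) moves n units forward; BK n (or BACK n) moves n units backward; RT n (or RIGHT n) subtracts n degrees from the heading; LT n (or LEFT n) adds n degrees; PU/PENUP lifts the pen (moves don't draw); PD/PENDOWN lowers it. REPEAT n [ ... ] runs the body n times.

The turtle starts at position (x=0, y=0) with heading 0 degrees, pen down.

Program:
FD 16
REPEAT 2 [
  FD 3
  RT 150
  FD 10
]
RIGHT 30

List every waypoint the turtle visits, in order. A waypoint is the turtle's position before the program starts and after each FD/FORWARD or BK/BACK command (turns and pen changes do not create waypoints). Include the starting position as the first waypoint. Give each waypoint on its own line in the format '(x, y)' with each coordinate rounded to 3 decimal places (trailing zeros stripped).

Answer: (0, 0)
(16, 0)
(19, 0)
(10.34, -5)
(7.742, -6.5)
(12.742, 2.16)

Derivation:
Executing turtle program step by step:
Start: pos=(0,0), heading=0, pen down
FD 16: (0,0) -> (16,0) [heading=0, draw]
REPEAT 2 [
  -- iteration 1/2 --
  FD 3: (16,0) -> (19,0) [heading=0, draw]
  RT 150: heading 0 -> 210
  FD 10: (19,0) -> (10.34,-5) [heading=210, draw]
  -- iteration 2/2 --
  FD 3: (10.34,-5) -> (7.742,-6.5) [heading=210, draw]
  RT 150: heading 210 -> 60
  FD 10: (7.742,-6.5) -> (12.742,2.16) [heading=60, draw]
]
RT 30: heading 60 -> 30
Final: pos=(12.742,2.16), heading=30, 5 segment(s) drawn
Waypoints (6 total):
(0, 0)
(16, 0)
(19, 0)
(10.34, -5)
(7.742, -6.5)
(12.742, 2.16)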